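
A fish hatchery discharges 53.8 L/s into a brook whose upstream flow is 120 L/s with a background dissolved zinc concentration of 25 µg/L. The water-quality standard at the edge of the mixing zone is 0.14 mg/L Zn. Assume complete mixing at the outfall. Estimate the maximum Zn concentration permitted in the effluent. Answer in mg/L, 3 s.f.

53.8 L/s = 0.0538 m³/s.
120 L/s = 0.12 m³/s.
25 µg/L = 0.025 mg/L.
Mass balance: 0.14·0.1738 = 0.0538·Cₑ + 0.12·0.025.
Cₑ = (0.02433 − 0.003) / 0.0538 = 0.3965 mg/L.

0.397 mg/L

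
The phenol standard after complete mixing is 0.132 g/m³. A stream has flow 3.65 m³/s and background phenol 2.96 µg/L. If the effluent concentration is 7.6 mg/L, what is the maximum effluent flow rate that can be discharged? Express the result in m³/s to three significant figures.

0.0631 m³/s

2.96 µg/L = 0.00296 mg/L.
Mass balance at complete mixing: C_std·(Q_w + Q_r) = Q_w·C_e + Q_r·C_b.
Rearranging, Q_w = Q_r·(C_std − C_b)/(C_e − C_std) = 3.65·(0.132 − 0.00296) / (7.6 − 0.132) = 0.06307 m³/s.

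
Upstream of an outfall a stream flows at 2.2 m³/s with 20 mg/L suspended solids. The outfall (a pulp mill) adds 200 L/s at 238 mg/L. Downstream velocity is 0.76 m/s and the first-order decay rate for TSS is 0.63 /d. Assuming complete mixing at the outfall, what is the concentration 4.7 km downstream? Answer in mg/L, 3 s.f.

36.5 mg/L

200 L/s = 0.2 m³/s.
After complete mixing, C₀ = (0.2·238 + 2.2·20) / 2.4 = 38.17 mg/L.
Travel time t = 4700 m / 0.76 m/s = 6184 s = 0.07158 d.
C = 38.17·exp(−0.63·0.07158) = 38.17·0.9559 = 36.48 mg/L.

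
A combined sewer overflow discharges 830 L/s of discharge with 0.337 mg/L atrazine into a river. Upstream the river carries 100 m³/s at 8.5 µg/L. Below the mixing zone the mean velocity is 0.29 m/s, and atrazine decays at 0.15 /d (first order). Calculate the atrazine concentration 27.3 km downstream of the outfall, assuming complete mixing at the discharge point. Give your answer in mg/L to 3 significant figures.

0.00951 mg/L

830 L/s = 0.83 m³/s.
8.5 µg/L = 0.0085 mg/L.
After complete mixing, C₀ = (0.83·0.337 + 100·0.0085) / 100.8 = 0.0112 mg/L.
Travel time t = 2.73e+04 m / 0.29 m/s = 9.414e+04 s = 1.09 d.
C = 0.0112·exp(−0.15·1.09) = 0.0112·0.8492 = 0.009515 mg/L.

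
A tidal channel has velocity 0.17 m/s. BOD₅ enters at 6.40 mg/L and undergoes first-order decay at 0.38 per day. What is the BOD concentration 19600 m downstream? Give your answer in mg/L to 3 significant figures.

Travel time t = 19600 m / 0.17 m/s = 1.96e+04/0.17 = 1.153e+05 s = 1.334 d.
First-order decay: C = 6.40·exp(−0.38·1.334) = 6.40·0.6023 = 3.854 mg/L.

3.85 mg/L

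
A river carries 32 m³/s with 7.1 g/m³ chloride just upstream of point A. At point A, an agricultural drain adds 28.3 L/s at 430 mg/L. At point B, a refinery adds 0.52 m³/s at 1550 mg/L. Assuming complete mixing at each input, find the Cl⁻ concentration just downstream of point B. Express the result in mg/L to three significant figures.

28.3 L/s = 0.0283 m³/s.
After input A: C = (32·7.1 + 0.0283·430) / 32.03 = 7.474 mg/L.
After input B: C = (32.03·7.474 + 0.52·1550) / 32.55 = 32.12 mg/L.

32.1 mg/L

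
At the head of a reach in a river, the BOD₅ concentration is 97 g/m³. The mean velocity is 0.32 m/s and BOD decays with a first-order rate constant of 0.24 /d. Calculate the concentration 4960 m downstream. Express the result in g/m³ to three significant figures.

92.9 g/m³

Travel time t = 4960 m / 0.32 m/s = 4960/0.32 = 1.55e+04 s = 0.1794 d.
First-order decay: C = 97·exp(−0.24·0.1794) = 97·0.9579 = 92.91 g/m³.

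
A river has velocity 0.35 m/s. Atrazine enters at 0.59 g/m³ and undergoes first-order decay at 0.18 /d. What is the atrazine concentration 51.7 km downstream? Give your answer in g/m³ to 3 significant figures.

Travel time t = 51.7 km / 0.35 m/s = 5.17e+04/0.35 = 1.477e+05 s = 1.71 d.
First-order decay: C = 0.59·exp(−0.18·1.71) = 0.59·0.7351 = 0.4337 g/m³.

0.434 g/m³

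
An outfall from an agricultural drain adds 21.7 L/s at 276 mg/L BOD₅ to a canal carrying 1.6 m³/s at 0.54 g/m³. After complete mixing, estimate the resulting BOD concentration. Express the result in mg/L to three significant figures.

21.7 L/s = 0.0217 m³/s.
Flow-weighted mixing gives C = (0.0217·276 + 1.6·0.54) / (0.0217 + 1.6) = 6.853/1.622 = 4.226 mg/L.

4.23 mg/L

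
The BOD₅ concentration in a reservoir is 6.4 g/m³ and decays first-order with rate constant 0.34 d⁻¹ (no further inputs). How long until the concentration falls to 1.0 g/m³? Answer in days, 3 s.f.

5.46 d

t = ln(C₀/C)/k = ln(6.4/1.0)/0.34 = 1.856/0.34 = 5.46 d.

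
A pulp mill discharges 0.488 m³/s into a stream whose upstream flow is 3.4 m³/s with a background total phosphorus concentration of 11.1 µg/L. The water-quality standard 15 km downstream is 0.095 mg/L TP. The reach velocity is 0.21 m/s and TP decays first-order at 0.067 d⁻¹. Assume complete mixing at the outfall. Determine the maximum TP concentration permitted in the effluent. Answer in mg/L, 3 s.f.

0.723 mg/L

11.1 µg/L = 0.0111 mg/L.
Travel time to the compliance point: t = 1.5e+04/0.21 = 7.143e+04 s = 0.8267 d; decay factor exp(−0.067·0.8267) = 0.9461.
So the concentration just after mixing may be at most 0.095/0.9461 = 0.1004 mg/L.
Mass balance: 0.1004·3.888 = 0.488·Cₑ + 3.4·0.0111.
Cₑ = (0.3904 − 0.03774) / 0.488 = 0.7227 mg/L.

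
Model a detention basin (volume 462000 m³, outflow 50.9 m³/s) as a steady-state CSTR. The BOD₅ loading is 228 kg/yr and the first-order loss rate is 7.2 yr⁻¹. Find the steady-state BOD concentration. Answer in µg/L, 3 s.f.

Outflow Q = 50.9 m³/s × 3.156e+07 s/yr = 1.606e+09 m³/yr.
Steady-state CSTR mass balance: W = Q·C + k·V·C, so C = W/(Q + kV).
Q + kV = 1.606e+09 + 7.2·462000 = 1.61e+09 m³/yr.
C = 228/1.61e+09 = 1.416e-07 kg/m³ = 0.0001416 mg/L = 0.1416 µg/L.

0.142 µg/L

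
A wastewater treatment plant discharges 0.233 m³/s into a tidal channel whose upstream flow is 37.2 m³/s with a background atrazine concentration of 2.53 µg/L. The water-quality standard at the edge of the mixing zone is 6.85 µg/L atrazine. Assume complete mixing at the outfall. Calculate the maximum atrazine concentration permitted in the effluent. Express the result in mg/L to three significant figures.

2.53 µg/L = 0.00253 mg/L.
6.85 µg/L = 0.00685 mg/L.
Mass balance: 0.00685·37.43 = 0.233·Cₑ + 37.2·0.00253.
Cₑ = (0.2564 − 0.09412) / 0.233 = 0.6966 mg/L.

0.697 mg/L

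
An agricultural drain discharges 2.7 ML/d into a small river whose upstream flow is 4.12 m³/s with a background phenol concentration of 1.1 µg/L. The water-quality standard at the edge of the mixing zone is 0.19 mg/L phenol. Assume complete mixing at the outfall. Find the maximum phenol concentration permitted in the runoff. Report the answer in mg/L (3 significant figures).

25.1 mg/L

2.7 ML/d = 0.03125 m³/s.
1.1 µg/L = 0.0011 mg/L.
Mass balance: 0.19·4.151 = 0.03125·Cₑ + 4.12·0.0011.
Cₑ = (0.7887 − 0.004532) / 0.03125 = 25.09 mg/L.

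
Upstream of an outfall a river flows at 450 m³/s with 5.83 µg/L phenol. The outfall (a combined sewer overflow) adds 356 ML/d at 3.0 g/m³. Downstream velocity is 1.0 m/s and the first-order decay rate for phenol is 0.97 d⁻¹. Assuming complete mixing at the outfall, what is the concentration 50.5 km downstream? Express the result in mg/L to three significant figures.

356 ML/d = 4.12 m³/s.
5.83 µg/L = 0.00583 mg/L.
After complete mixing, C₀ = (4.12·3 + 450·0.00583) / 454.1 = 0.033 mg/L.
Travel time t = 5.05e+04 m / 1.0 m/s = 5.05e+04 s = 0.5845 d.
C = 0.033·exp(−0.97·0.5845) = 0.033·0.5672 = 0.01872 mg/L.

0.0187 mg/L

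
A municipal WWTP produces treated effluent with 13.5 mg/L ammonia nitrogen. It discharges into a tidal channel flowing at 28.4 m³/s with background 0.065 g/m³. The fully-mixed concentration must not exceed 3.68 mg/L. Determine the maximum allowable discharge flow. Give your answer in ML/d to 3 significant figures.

Mass balance at complete mixing: C_std·(Q_w + Q_r) = Q_w·C_e + Q_r·C_b.
Rearranging, Q_w = Q_r·(C_std − C_b)/(C_e − C_std) = 28.4·(3.68 − 0.065) / (13.5 − 3.68) = 10.45 m³/s.
= 903.3 ML/d.

903 ML/d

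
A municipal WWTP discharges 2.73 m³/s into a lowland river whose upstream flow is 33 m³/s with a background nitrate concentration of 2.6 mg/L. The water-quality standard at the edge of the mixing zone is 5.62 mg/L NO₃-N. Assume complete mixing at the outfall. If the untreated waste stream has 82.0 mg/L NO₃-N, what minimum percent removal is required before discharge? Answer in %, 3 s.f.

Mass balance: 5.62·35.73 = 2.73·Cₑ + 33·2.6.
Cₑ = (200.8 − 85.8) / 2.73 = 42.13 mg/L.
Required removal = 1 − 42.13/82.0 = 48.63 %.

48.6 %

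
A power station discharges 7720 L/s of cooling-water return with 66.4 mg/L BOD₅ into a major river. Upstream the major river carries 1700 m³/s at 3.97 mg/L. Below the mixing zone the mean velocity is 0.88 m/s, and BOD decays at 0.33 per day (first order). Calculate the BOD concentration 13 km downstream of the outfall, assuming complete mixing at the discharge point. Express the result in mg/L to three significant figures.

4.02 mg/L

7720 L/s = 7.72 m³/s.
After complete mixing, C₀ = (7.72·66.4 + 1700·3.97) / 1708 = 4.252 mg/L.
Travel time t = 1.3e+04 m / 0.88 m/s = 1.477e+04 s = 0.171 d.
C = 4.252·exp(−0.33·0.171) = 4.252·0.9451 = 4.019 mg/L.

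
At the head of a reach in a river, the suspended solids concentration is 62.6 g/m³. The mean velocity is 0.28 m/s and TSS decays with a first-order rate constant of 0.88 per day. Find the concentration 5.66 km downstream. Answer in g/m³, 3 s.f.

51.0 g/m³

Travel time t = 5.66 km / 0.28 m/s = 5660/0.28 = 2.021e+04 s = 0.234 d.
First-order decay: C = 62.6·exp(−0.88·0.234) = 62.6·0.8139 = 50.95 g/m³.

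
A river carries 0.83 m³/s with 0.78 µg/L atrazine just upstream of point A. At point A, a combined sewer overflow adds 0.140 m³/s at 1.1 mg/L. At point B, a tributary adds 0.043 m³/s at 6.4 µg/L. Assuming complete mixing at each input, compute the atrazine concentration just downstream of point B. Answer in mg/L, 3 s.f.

0.78 µg/L = 0.00078 mg/L.
After input A: C = (0.83·0.00078 + 0.14·1.1) / 0.97 = 0.1594 mg/L.
6.4 µg/L = 0.0064 mg/L.
After input B: C = (0.97·0.1594 + 0.043·0.0064) / 1.013 = 0.1529 mg/L.

0.153 mg/L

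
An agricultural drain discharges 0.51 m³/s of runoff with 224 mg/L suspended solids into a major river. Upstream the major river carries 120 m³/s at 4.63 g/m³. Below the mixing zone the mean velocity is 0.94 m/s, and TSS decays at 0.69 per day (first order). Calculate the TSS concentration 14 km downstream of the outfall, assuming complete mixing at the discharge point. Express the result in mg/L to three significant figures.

4.94 mg/L

After complete mixing, C₀ = (0.51·224 + 120·4.63) / 120.5 = 5.558 mg/L.
Travel time t = 1.4e+04 m / 0.94 m/s = 1.489e+04 s = 0.1724 d.
C = 5.558·exp(−0.69·0.1724) = 5.558·0.8879 = 4.935 mg/L.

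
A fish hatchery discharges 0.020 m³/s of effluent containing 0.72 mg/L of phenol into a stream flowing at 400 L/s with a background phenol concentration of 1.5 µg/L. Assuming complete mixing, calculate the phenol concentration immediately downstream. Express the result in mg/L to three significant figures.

0.0357 mg/L

400 L/s = 0.4 m³/s.
1.5 µg/L = 0.0015 mg/L.
By mass balance at complete mixing, C = (0.02·0.72 + 0.4·0.0015) / (0.02 + 0.4) = 0.015/0.42 = 0.03571 mg/L.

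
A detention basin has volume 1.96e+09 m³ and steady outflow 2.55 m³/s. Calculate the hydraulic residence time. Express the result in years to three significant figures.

24.4 yr

Q = 2.55 m³/s × 3.156e+07 s/yr = 8.047e+07 m³/yr.
Hydraulic residence time τ = V/Q = 1.96e+09/8.047e+07 = 24.36 yr.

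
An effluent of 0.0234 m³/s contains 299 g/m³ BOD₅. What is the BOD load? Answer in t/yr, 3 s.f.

221 t/yr

Mass flux = Q·C = 0.0234 m³/s × 299 g/m³ = 6.997 g/s.
= 6.997 g/s × 31.56 = 220.8 t/yr.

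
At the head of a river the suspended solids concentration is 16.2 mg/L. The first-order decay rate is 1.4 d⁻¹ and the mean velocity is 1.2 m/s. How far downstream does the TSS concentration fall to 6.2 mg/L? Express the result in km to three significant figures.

From C = C₀·e^(−kt), t = ln(C₀/C)/k = ln(16.2/6.2)/1.4 = 0.9605/1.4 = 0.686 d.
Distance = v·t = 1.2 m/s × 5.927e+04 s = 7.113e+04 m = 71.13 km.

71.1 km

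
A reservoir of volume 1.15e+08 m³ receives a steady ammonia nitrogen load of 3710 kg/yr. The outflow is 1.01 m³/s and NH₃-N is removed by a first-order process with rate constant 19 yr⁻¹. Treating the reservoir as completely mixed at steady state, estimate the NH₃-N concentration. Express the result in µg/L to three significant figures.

Outflow Q = 1.01 m³/s × 3.156e+07 s/yr = 3.187e+07 m³/yr.
Steady-state CSTR mass balance: W = Q·C + k·V·C, so C = W/(Q + kV).
Q + kV = 3.187e+07 + 19·1.15e+08 = 2.217e+09 m³/yr.
C = 3710/2.217e+09 = 1.674e-06 kg/m³ = 0.001674 mg/L = 1.674 µg/L.

1.67 µg/L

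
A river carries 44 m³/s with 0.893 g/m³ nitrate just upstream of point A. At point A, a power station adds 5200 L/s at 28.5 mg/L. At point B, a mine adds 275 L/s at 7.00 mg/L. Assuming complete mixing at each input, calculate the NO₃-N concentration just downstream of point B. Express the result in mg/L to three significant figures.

3.83 mg/L

5200 L/s = 5.2 m³/s.
After input A: C = (44·0.893 + 5.2·28.5) / 49.2 = 3.811 mg/L.
275 L/s = 0.275 m³/s.
After input B: C = (49.2·3.811 + 0.275·7) / 49.48 = 3.829 mg/L.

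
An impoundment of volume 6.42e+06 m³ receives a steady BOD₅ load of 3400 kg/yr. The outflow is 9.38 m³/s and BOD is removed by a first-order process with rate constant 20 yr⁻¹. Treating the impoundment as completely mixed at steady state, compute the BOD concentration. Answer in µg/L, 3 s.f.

8.01 µg/L

Outflow Q = 9.38 m³/s × 3.156e+07 s/yr = 2.96e+08 m³/yr.
Steady-state CSTR mass balance: W = Q·C + k·V·C, so C = W/(Q + kV).
Q + kV = 2.96e+08 + 20·6.42e+06 = 4.244e+08 m³/yr.
C = 3400/4.244e+08 = 8.011e-06 kg/m³ = 0.008011 mg/L = 8.011 µg/L.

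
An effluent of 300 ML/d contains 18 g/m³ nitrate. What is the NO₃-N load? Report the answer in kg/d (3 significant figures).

300 ML/d = 3.472 m³/s.
Mass flux = Q·C = 3.472 m³/s × 18 g/m³ = 62.5 g/s.
= 62.5 g/s × 86.4 = 5400 kg/d.

5400 kg/d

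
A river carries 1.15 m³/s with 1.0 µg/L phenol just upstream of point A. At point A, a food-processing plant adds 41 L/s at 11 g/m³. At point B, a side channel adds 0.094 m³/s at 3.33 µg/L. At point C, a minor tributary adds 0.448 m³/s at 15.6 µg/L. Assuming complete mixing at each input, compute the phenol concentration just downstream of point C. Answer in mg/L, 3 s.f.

0.265 mg/L

1.0 µg/L = 0.001 mg/L.
41 L/s = 0.041 m³/s.
After input A: C = (1.15·0.001 + 0.041·11) / 1.191 = 0.3796 mg/L.
3.33 µg/L = 0.00333 mg/L.
After input B: C = (1.191·0.3796 + 0.094·0.00333) / 1.285 = 0.3521 mg/L.
15.6 µg/L = 0.0156 mg/L.
After input C: C = (1.285·0.3521 + 0.448·0.0156) / 1.733 = 0.2651 mg/L.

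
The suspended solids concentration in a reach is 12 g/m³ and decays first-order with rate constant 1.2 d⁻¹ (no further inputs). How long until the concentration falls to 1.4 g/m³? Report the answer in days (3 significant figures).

t = ln(C₀/C)/k = ln(12/1.4)/1.2 = 2.148/1.2 = 1.79 d.

1.79 d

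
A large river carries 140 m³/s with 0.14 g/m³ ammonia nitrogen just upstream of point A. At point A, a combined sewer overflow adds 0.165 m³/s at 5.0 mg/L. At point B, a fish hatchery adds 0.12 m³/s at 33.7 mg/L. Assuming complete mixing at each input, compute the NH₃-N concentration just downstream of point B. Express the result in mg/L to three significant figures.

After input A: C = (140·0.14 + 0.165·5) / 140.2 = 0.1457 mg/L.
After input B: C = (140.2·0.1457 + 0.12·33.7) / 140.3 = 0.1744 mg/L.

0.174 mg/L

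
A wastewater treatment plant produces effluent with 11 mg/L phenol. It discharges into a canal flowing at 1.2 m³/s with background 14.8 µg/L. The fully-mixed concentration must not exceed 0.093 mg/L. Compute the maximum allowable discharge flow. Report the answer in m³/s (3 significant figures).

0.00860 m³/s

14.8 µg/L = 0.0148 mg/L.
Mass balance at complete mixing: C_std·(Q_w + Q_r) = Q_w·C_e + Q_r·C_b.
Rearranging, Q_w = Q_r·(C_std − C_b)/(C_e − C_std) = 1.2·(0.093 − 0.0148) / (11 − 0.093) = 0.008604 m³/s.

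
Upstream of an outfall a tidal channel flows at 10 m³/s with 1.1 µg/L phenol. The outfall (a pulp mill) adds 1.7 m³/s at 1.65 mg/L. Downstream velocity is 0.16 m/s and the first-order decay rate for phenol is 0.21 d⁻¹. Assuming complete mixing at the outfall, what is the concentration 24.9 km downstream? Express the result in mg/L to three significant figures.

0.165 mg/L

1.1 µg/L = 0.0011 mg/L.
After complete mixing, C₀ = (1.7·1.65 + 10·0.0011) / 11.7 = 0.2407 mg/L.
Travel time t = 2.49e+04 m / 0.16 m/s = 1.556e+05 s = 1.801 d.
C = 0.2407·exp(−0.21·1.801) = 0.2407·0.6851 = 0.1649 mg/L.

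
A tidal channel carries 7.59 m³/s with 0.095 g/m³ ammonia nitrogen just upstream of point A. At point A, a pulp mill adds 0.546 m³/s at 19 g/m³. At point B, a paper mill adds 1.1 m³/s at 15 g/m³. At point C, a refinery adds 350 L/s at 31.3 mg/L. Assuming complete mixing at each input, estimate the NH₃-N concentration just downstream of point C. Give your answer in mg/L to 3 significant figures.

4.02 mg/L

After input A: C = (7.59·0.095 + 0.546·19) / 8.136 = 1.364 mg/L.
After input B: C = (8.136·1.364 + 1.1·15) / 9.236 = 2.988 mg/L.
350 L/s = 0.35 m³/s.
After input C: C = (9.236·2.988 + 0.35·31.3) / 9.586 = 4.021 mg/L.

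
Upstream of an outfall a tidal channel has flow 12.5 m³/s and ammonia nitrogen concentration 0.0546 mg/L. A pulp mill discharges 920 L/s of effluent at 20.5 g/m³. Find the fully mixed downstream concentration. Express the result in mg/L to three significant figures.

920 L/s = 0.92 m³/s.
By mass balance at complete mixing, C = (0.92·20.5 + 12.5·0.0546) / (0.92 + 12.5) = 19.54/13.42 = 1.456 mg/L.

1.46 mg/L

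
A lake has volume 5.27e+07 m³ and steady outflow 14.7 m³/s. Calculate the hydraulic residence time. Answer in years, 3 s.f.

0.114 yr

Q = 14.7 m³/s × 3.156e+07 s/yr = 4.639e+08 m³/yr.
Hydraulic residence time τ = V/Q = 5.27e+07/4.639e+08 = 0.1136 yr.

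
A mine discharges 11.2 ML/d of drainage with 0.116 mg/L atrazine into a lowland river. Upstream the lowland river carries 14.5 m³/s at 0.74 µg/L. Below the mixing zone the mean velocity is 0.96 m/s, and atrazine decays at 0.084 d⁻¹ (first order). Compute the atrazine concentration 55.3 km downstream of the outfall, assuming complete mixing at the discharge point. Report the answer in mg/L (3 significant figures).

0.00167 mg/L

11.2 ML/d = 0.1296 m³/s.
0.74 µg/L = 0.00074 mg/L.
After complete mixing, C₀ = (0.1296·0.116 + 14.5·0.00074) / 14.63 = 0.001761 mg/L.
Travel time t = 5.53e+04 m / 0.96 m/s = 5.76e+04 s = 0.6667 d.
C = 0.001761·exp(−0.084·0.6667) = 0.001761·0.9455 = 0.001665 mg/L.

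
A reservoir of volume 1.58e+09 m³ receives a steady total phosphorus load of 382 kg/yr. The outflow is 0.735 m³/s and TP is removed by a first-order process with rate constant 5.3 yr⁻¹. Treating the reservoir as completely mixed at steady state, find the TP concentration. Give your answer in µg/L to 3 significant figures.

Outflow Q = 0.735 m³/s × 3.156e+07 s/yr = 2.319e+07 m³/yr.
Steady-state CSTR mass balance: W = Q·C + k·V·C, so C = W/(Q + kV).
Q + kV = 2.319e+07 + 5.3·1.58e+09 = 8.397e+09 m³/yr.
C = 382/8.397e+09 = 4.549e-08 kg/m³ = 4.549e-05 mg/L = 0.04549 µg/L.

0.0455 µg/L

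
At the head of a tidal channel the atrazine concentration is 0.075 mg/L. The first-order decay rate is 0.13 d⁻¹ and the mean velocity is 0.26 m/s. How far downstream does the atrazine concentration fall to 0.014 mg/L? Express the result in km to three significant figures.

From C = C₀·e^(−kt), t = ln(C₀/C)/k = ln(0.075/0.014)/0.13 = 1.678/0.13 = 12.91 d.
Distance = v·t = 0.26 m/s × 1.116e+06 s = 2.9e+05 m = 290 km.

290 km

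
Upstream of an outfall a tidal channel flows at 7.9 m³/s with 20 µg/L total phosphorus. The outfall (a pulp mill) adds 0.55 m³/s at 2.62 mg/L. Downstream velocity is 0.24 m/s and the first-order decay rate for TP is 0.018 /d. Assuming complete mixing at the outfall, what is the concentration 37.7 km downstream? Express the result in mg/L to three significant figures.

0.183 mg/L

20 µg/L = 0.02 mg/L.
After complete mixing, C₀ = (0.55·2.62 + 7.9·0.02) / 8.45 = 0.1892 mg/L.
Travel time t = 3.77e+04 m / 0.24 m/s = 1.571e+05 s = 1.818 d.
C = 0.1892·exp(−0.018·1.818) = 0.1892·0.9678 = 0.1831 mg/L.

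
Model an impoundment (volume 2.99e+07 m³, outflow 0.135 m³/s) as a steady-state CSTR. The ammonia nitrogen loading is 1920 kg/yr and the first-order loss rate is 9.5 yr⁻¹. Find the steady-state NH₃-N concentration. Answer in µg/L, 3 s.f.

6.66 µg/L

Outflow Q = 0.135 m³/s × 3.156e+07 s/yr = 4.26e+06 m³/yr.
Steady-state CSTR mass balance: W = Q·C + k·V·C, so C = W/(Q + kV).
Q + kV = 4.26e+06 + 9.5·2.99e+07 = 2.883e+08 m³/yr.
C = 1920/2.883e+08 = 6.659e-06 kg/m³ = 0.006659 mg/L = 6.659 µg/L.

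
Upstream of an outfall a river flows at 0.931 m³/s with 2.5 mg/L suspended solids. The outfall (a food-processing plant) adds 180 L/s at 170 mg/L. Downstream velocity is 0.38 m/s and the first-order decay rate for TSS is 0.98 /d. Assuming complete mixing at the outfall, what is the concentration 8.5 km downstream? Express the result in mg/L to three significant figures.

23.0 mg/L

180 L/s = 0.18 m³/s.
After complete mixing, C₀ = (0.18·170 + 0.931·2.5) / 1.111 = 29.64 mg/L.
Travel time t = 8500 m / 0.38 m/s = 2.237e+04 s = 0.2589 d.
C = 29.64·exp(−0.98·0.2589) = 29.64·0.7759 = 23 mg/L.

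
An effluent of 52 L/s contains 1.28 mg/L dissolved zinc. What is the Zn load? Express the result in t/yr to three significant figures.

2.10 t/yr

52 L/s = 0.052 m³/s.
Mass flux = Q·C = 0.052 m³/s × 1.28 g/m³ = 0.06656 g/s.
= 0.06656 g/s × 31.56 = 2.1 t/yr.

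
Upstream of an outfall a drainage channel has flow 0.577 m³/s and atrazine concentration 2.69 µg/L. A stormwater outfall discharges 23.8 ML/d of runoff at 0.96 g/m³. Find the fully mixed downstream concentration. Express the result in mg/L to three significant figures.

0.312 mg/L

23.8 ML/d = 0.2755 m³/s.
2.69 µg/L = 0.00269 mg/L.
Flow-weighted mixing gives C = (0.2755·0.96 + 0.577·0.00269) / (0.2755 + 0.577) = 0.266/0.8525 = 0.312 mg/L.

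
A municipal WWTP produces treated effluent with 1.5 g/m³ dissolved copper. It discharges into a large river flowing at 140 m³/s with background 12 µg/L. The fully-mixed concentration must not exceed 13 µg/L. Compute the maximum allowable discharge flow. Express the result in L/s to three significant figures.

94.1 L/s

12 µg/L = 0.012 mg/L.
13 µg/L = 0.013 mg/L.
Mass balance at complete mixing: C_std·(Q_w + Q_r) = Q_w·C_e + Q_r·C_b.
Rearranging, Q_w = Q_r·(C_std − C_b)/(C_e − C_std) = 140·(0.013 − 0.012) / (1.5 − 0.013) = 0.09415 m³/s.
= 94.15 L/s.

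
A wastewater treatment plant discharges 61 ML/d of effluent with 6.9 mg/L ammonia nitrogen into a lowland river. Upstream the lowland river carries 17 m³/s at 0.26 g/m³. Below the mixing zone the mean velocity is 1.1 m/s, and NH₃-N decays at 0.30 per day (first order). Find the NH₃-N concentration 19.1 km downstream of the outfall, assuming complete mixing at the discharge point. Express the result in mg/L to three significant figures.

0.494 mg/L

61 ML/d = 0.706 m³/s.
After complete mixing, C₀ = (0.706·6.9 + 17·0.26) / 17.71 = 0.5248 mg/L.
Travel time t = 1.91e+04 m / 1.1 m/s = 1.736e+04 s = 0.201 d.
C = 0.5248·exp(−0.30·0.201) = 0.5248·0.9415 = 0.4941 mg/L.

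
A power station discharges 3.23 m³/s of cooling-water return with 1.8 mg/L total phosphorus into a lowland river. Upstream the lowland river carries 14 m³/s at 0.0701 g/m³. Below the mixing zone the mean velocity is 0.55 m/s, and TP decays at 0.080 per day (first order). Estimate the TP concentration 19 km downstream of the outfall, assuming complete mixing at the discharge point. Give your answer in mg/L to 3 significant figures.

After complete mixing, C₀ = (3.23·1.8 + 14·0.0701) / 17.23 = 0.3944 mg/L.
Travel time t = 1.9e+04 m / 0.55 m/s = 3.455e+04 s = 0.3998 d.
C = 0.3944·exp(−0.080·0.3998) = 0.3944·0.9685 = 0.382 mg/L.

0.382 mg/L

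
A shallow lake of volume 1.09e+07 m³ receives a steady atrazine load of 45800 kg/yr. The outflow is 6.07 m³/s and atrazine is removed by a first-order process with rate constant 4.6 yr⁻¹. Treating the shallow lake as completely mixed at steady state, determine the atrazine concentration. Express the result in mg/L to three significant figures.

0.189 mg/L

Outflow Q = 6.07 m³/s × 3.156e+07 s/yr = 1.916e+08 m³/yr.
Steady-state CSTR mass balance: W = Q·C + k·V·C, so C = W/(Q + kV).
Q + kV = 1.916e+08 + 4.6·1.09e+07 = 2.417e+08 m³/yr.
C = 45800/2.417e+08 = 0.0001895 kg/m³ = 0.1895 mg/L.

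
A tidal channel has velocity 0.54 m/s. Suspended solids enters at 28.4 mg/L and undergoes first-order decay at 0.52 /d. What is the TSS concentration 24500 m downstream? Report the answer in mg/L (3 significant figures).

21.6 mg/L

Travel time t = 24500 m / 0.54 m/s = 2.45e+04/0.54 = 4.537e+04 s = 0.5251 d.
First-order decay: C = 28.4·exp(−0.52·0.5251) = 28.4·0.761 = 21.61 mg/L.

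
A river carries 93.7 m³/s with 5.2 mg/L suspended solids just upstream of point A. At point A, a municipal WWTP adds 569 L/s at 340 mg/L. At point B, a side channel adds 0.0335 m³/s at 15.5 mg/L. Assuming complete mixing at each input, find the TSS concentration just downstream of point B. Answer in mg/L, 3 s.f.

569 L/s = 0.569 m³/s.
After input A: C = (93.7·5.2 + 0.569·340) / 94.27 = 7.221 mg/L.
After input B: C = (94.27·7.221 + 0.0335·15.5) / 94.3 = 7.224 mg/L.

7.22 mg/L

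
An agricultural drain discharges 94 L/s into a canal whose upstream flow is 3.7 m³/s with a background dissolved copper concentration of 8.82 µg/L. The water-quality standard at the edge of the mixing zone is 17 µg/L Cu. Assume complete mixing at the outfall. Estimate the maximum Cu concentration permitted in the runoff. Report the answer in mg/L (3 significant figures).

0.339 mg/L

94 L/s = 0.094 m³/s.
8.82 µg/L = 0.00882 mg/L.
17 µg/L = 0.017 mg/L.
Mass balance: 0.017·3.794 = 0.094·Cₑ + 3.7·0.00882.
Cₑ = (0.0645 − 0.03263) / 0.094 = 0.339 mg/L.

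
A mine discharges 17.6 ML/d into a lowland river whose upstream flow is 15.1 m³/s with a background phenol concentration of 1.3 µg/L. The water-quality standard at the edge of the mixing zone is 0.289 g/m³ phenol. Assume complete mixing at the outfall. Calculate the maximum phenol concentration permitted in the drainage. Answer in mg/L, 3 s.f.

21.6 mg/L

17.6 ML/d = 0.2037 m³/s.
1.3 µg/L = 0.0013 mg/L.
Mass balance: 0.289·15.3 = 0.2037·Cₑ + 15.1·0.0013.
Cₑ = (4.423 − 0.01963) / 0.2037 = 21.62 mg/L.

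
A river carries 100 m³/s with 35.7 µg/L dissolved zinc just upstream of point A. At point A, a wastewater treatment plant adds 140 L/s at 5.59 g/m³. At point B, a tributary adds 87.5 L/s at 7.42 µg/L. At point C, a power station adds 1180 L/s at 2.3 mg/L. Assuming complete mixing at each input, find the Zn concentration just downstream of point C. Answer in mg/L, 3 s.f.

35.7 µg/L = 0.0357 mg/L.
140 L/s = 0.14 m³/s.
After input A: C = (100·0.0357 + 0.14·5.59) / 100.1 = 0.04347 mg/L.
87.5 L/s = 0.0875 m³/s.
7.42 µg/L = 0.00742 mg/L.
After input B: C = (100.1·0.04347 + 0.0875·0.00742) / 100.2 = 0.04343 mg/L.
1180 L/s = 1.18 m³/s.
After input C: C = (100.2·0.04343 + 1.18·2.3) / 101.4 = 0.06969 mg/L.

0.0697 mg/L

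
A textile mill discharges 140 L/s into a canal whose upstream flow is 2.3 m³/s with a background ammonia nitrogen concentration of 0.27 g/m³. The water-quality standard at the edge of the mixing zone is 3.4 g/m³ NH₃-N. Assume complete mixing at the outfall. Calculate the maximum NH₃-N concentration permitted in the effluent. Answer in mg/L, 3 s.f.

140 L/s = 0.14 m³/s.
Mass balance: 3.4·2.44 = 0.14·Cₑ + 2.3·0.27.
Cₑ = (8.296 − 0.621) / 0.14 = 54.82 mg/L.

54.8 mg/L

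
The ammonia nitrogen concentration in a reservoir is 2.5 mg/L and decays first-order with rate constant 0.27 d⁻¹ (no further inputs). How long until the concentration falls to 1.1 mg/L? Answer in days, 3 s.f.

3.04 d

t = ln(C₀/C)/k = ln(2.5/1.1)/0.27 = 0.821/0.27 = 3.041 d.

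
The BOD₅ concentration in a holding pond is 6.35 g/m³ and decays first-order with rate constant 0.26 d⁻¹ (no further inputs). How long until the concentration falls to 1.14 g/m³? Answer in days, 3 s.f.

t = ln(C₀/C)/k = ln(6.35/1.14)/0.26 = 1.717/0.26 = 6.605 d.

6.61 d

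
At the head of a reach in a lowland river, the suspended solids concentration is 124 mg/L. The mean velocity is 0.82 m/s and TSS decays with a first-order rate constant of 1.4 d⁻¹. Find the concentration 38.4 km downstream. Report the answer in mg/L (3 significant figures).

Travel time t = 38.4 km / 0.82 m/s = 3.84e+04/0.82 = 4.683e+04 s = 0.542 d.
First-order decay: C = 124·exp(−1.4·0.542) = 124·0.4682 = 58.06 mg/L.

58.1 mg/L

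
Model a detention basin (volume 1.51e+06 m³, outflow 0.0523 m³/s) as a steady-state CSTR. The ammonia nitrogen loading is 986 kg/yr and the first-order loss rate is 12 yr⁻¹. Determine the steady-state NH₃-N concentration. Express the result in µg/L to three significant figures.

49.9 µg/L

Outflow Q = 0.0523 m³/s × 3.156e+07 s/yr = 1.65e+06 m³/yr.
Steady-state CSTR mass balance: W = Q·C + k·V·C, so C = W/(Q + kV).
Q + kV = 1.65e+06 + 12·1.51e+06 = 1.977e+07 m³/yr.
C = 986/1.977e+07 = 4.987e-05 kg/m³ = 0.04987 mg/L = 49.87 µg/L.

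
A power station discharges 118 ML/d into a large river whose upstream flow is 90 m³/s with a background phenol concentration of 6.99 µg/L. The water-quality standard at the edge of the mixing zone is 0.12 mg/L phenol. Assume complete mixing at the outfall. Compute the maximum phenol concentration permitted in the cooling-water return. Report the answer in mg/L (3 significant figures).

118 ML/d = 1.366 m³/s.
6.99 µg/L = 0.00699 mg/L.
Mass balance: 0.12·91.37 = 1.366·Cₑ + 90·0.00699.
Cₑ = (10.96 − 0.6291) / 1.366 = 7.567 mg/L.

7.57 mg/L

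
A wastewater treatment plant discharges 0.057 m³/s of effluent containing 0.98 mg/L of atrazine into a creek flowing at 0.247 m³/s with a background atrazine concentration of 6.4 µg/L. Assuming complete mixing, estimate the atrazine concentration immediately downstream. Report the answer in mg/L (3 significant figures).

6.4 µg/L = 0.0064 mg/L.
Conservation of mass across the mixing zone: C = (0.057·0.98 + 0.247·0.0064) / (0.057 + 0.247) = 0.05744/0.304 = 0.189 mg/L.

0.189 mg/L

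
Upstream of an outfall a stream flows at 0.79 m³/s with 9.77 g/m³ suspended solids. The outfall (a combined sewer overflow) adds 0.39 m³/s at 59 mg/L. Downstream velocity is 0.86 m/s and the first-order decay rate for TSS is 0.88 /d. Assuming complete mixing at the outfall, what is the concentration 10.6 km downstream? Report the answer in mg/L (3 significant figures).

After complete mixing, C₀ = (0.39·59 + 0.79·9.77) / 1.18 = 26.04 mg/L.
Travel time t = 1.06e+04 m / 0.86 m/s = 1.233e+04 s = 0.1427 d.
C = 26.04·exp(−0.88·0.1427) = 26.04·0.882 = 22.97 mg/L.

23.0 mg/L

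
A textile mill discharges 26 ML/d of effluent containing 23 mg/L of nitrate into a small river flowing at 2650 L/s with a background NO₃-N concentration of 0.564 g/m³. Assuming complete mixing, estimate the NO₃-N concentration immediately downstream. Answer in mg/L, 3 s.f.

26 ML/d = 0.3009 m³/s.
2650 L/s = 2.65 m³/s.
By mass balance at complete mixing, C = (0.3009·23 + 2.65·0.564) / (0.3009 + 2.65) = 8.416/2.951 = 2.852 mg/L.

2.85 mg/L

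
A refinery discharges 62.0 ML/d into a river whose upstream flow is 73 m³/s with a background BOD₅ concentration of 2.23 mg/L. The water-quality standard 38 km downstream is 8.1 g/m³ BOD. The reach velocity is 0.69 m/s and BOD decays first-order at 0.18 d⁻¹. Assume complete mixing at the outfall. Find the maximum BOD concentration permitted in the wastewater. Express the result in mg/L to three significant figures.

706 mg/L

62.0 ML/d = 0.7176 m³/s.
Travel time to the compliance point: t = 3.8e+04/0.69 = 5.507e+04 s = 0.6374 d; decay factor exp(−0.18·0.6374) = 0.8916.
So the concentration just after mixing may be at most 8.1/0.8916 = 9.085 mg/L.
Mass balance: 9.085·73.72 = 0.7176·Cₑ + 73·2.23.
Cₑ = (669.7 − 162.8) / 0.7176 = 706.4 mg/L.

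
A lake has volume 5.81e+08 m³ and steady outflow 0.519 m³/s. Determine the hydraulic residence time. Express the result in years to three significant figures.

35.5 yr

Q = 0.519 m³/s × 3.156e+07 s/yr = 1.638e+07 m³/yr.
Hydraulic residence time τ = V/Q = 5.81e+08/1.638e+07 = 35.47 yr.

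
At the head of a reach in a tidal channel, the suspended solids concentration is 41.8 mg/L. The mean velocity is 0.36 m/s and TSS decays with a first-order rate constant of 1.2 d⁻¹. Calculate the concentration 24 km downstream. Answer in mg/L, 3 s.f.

16.6 mg/L

Travel time t = 24 km / 0.36 m/s = 2.4e+04/0.36 = 6.667e+04 s = 0.7716 d.
First-order decay: C = 41.8·exp(−1.2·0.7716) = 41.8·0.3962 = 16.56 mg/L.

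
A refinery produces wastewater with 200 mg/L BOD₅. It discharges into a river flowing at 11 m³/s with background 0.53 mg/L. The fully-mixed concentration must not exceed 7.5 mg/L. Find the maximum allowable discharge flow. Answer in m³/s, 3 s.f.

Mass balance at complete mixing: C_std·(Q_w + Q_r) = Q_w·C_e + Q_r·C_b.
Rearranging, Q_w = Q_r·(C_std − C_b)/(C_e − C_std) = 11·(7.5 − 0.53) / (200 − 7.5) = 0.3983 m³/s.

0.398 m³/s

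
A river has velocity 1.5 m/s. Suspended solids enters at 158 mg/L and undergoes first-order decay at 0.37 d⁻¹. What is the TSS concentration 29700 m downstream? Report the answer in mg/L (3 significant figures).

Travel time t = 29700 m / 1.5 m/s = 2.97e+04/1.5 = 1.98e+04 s = 0.2292 d.
First-order decay: C = 158·exp(−0.37·0.2292) = 158·0.9187 = 145.2 mg/L.

145 mg/L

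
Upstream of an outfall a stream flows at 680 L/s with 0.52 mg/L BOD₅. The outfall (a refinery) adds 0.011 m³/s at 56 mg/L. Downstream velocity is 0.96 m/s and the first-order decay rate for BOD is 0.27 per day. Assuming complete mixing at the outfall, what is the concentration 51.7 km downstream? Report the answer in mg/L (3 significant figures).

680 L/s = 0.68 m³/s.
After complete mixing, C₀ = (0.011·56 + 0.68·0.52) / 0.691 = 1.403 mg/L.
Travel time t = 5.17e+04 m / 0.96 m/s = 5.385e+04 s = 0.6233 d.
C = 1.403·exp(−0.27·0.6233) = 1.403·0.8451 = 1.186 mg/L.

1.19 mg/L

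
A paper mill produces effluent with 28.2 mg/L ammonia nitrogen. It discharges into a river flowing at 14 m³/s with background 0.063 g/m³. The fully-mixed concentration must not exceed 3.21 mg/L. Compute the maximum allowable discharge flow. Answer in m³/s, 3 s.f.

Mass balance at complete mixing: C_std·(Q_w + Q_r) = Q_w·C_e + Q_r·C_b.
Rearranging, Q_w = Q_r·(C_std − C_b)/(C_e − C_std) = 14·(3.21 − 0.063) / (28.2 − 3.21) = 1.763 m³/s.

1.76 m³/s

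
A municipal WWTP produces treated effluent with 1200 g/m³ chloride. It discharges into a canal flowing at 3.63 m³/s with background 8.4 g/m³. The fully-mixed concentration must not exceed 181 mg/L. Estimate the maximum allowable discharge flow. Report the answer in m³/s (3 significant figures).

Mass balance at complete mixing: C_std·(Q_w + Q_r) = Q_w·C_e + Q_r·C_b.
Rearranging, Q_w = Q_r·(C_std − C_b)/(C_e − C_std) = 3.63·(181 − 8.4) / (1200 − 181) = 0.6149 m³/s.

0.615 m³/s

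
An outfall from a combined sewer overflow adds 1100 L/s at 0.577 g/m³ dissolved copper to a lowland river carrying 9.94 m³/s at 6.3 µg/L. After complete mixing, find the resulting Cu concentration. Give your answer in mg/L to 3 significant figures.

1100 L/s = 1.1 m³/s.
6.3 µg/L = 0.0063 mg/L.
Flow-weighted mixing gives C = (1.1·0.577 + 9.94·0.0063) / (1.1 + 9.94) = 0.6973/11.04 = 0.06316 mg/L.

0.0632 mg/L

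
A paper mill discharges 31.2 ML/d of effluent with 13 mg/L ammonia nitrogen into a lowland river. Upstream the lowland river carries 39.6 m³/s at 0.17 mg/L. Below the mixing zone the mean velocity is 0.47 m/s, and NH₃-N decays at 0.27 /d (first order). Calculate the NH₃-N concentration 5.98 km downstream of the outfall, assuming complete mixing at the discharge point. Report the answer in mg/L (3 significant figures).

0.275 mg/L

31.2 ML/d = 0.3611 m³/s.
After complete mixing, C₀ = (0.3611·13 + 39.6·0.17) / 39.96 = 0.2859 mg/L.
Travel time t = 5980 m / 0.47 m/s = 1.272e+04 s = 0.1473 d.
C = 0.2859·exp(−0.27·0.1473) = 0.2859·0.961 = 0.2748 mg/L.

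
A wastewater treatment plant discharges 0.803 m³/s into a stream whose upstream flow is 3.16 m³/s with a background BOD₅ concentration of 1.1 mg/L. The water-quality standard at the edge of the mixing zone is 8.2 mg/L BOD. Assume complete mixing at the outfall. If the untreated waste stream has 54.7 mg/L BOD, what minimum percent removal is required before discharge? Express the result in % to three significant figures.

33.9 %

Mass balance: 8.2·3.963 = 0.803·Cₑ + 3.16·1.1.
Cₑ = (32.5 − 3.476) / 0.803 = 36.14 mg/L.
Required removal = 1 − 36.14/54.7 = 33.93 %.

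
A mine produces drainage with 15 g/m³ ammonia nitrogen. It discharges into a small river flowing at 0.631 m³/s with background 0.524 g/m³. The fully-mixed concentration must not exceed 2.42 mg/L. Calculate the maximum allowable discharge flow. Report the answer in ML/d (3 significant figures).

Mass balance at complete mixing: C_std·(Q_w + Q_r) = Q_w·C_e + Q_r·C_b.
Rearranging, Q_w = Q_r·(C_std − C_b)/(C_e − C_std) = 0.631·(2.42 − 0.524) / (15 − 2.42) = 0.0951 m³/s.
= 8.217 ML/d.

8.22 ML/d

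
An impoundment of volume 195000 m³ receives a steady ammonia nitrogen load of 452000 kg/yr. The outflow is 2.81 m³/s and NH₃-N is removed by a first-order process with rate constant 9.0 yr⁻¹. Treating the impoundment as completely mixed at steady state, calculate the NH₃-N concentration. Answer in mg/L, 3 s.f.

5.00 mg/L

Outflow Q = 2.81 m³/s × 3.156e+07 s/yr = 8.868e+07 m³/yr.
Steady-state CSTR mass balance: W = Q·C + k·V·C, so C = W/(Q + kV).
Q + kV = 8.868e+07 + 9.0·195000 = 9.043e+07 m³/yr.
C = 452000/9.043e+07 = 0.004998 kg/m³ = 4.998 mg/L.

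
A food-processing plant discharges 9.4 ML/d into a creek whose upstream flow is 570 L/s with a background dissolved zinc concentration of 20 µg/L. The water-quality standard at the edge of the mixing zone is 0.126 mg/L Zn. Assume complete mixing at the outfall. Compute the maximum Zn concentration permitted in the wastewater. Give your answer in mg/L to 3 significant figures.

0.681 mg/L

9.4 ML/d = 0.1088 m³/s.
570 L/s = 0.57 m³/s.
20 µg/L = 0.02 mg/L.
Mass balance: 0.126·0.6788 = 0.1088·Cₑ + 0.57·0.02.
Cₑ = (0.08553 − 0.0114) / 0.1088 = 0.6813 mg/L.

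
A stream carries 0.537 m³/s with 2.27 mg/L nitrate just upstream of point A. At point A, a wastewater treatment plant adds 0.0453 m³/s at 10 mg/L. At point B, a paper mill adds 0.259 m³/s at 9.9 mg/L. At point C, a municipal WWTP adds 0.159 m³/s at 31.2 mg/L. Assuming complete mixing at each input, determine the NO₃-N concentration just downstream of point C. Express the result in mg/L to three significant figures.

9.19 mg/L

After input A: C = (0.537·2.27 + 0.0453·10) / 0.5823 = 2.871 mg/L.
After input B: C = (0.5823·2.871 + 0.259·9.9) / 0.8413 = 5.035 mg/L.
After input C: C = (0.8413·5.035 + 0.159·31.2) / 1 = 9.194 mg/L.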